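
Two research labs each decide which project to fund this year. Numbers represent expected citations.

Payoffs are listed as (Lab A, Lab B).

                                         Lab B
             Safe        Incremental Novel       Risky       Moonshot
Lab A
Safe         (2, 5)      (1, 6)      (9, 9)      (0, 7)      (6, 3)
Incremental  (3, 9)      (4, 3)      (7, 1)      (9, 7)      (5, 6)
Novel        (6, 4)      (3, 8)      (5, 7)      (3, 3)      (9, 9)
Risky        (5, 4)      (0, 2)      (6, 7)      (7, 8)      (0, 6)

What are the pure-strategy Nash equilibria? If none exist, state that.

Lab A against Safe: payoffs 2, 3, 6, 5 → best response Novel.
Lab A against Incremental: payoffs 1, 4, 3, 0 → best response Incremental.
Lab A against Novel: payoffs 9, 7, 5, 6 → best response Safe.
Lab A against Risky: payoffs 0, 9, 3, 7 → best response Incremental.
Lab A against Moonshot: payoffs 6, 5, 9, 0 → best response Novel.
Lab B against Safe: payoffs 5, 6, 9, 7, 3 → best response Novel.
Lab B against Incremental: payoffs 9, 3, 1, 7, 6 → best response Safe.
Lab B against Novel: payoffs 4, 8, 7, 3, 9 → best response Moonshot.
Lab B against Risky: payoffs 4, 2, 7, 8, 6 → best response Risky.
Mutual best responses: (Safe, Novel); (Novel, Moonshot).

(Safe, Novel) and (Novel, Moonshot)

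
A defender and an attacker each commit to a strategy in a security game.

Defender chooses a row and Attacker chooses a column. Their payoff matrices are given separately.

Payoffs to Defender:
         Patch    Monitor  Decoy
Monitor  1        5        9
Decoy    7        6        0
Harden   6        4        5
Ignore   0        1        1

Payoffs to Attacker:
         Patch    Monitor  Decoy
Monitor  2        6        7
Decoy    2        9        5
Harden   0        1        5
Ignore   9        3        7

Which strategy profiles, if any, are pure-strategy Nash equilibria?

The pure Nash equilibria are (Monitor, Decoy); (Decoy, Monitor).

Defender against Patch: payoffs 1, 7, 6, 0 → best response Decoy.
Defender against Monitor: payoffs 5, 6, 4, 1 → best response Decoy.
Defender against Decoy: payoffs 9, 0, 5, 1 → best response Monitor.
Attacker against Monitor: payoffs 2, 6, 7 → best response Decoy.
Attacker against Decoy: payoffs 2, 9, 5 → best response Monitor.
Attacker against Harden: payoffs 0, 1, 5 → best response Decoy.
Attacker against Ignore: payoffs 9, 3, 7 → best response Patch.
Mutual best responses: (Monitor, Decoy); (Decoy, Monitor).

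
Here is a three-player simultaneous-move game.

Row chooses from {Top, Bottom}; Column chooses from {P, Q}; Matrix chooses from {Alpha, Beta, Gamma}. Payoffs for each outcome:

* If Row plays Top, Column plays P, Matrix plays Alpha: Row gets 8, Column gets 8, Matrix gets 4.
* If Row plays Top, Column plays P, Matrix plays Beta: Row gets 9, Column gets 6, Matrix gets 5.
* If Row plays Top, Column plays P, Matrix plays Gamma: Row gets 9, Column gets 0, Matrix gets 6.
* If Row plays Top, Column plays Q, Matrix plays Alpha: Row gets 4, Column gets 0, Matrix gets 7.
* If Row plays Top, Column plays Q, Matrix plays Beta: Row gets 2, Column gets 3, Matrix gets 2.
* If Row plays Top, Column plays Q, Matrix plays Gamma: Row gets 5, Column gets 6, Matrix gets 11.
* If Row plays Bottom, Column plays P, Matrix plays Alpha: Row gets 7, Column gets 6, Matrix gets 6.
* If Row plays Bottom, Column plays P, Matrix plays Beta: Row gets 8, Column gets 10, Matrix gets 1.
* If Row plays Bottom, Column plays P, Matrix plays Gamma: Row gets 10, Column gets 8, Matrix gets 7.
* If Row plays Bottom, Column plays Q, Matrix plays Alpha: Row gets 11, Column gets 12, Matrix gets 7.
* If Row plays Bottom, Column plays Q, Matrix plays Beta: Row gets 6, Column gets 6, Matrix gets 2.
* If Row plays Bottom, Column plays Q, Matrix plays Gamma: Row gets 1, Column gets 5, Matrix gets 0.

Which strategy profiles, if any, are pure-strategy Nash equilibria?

Row against (P, Alpha): payoffs 8, 7 → best response Top.
Row against (P, Beta): payoffs 9, 8 → best response Top.
Row against (P, Gamma): payoffs 9, 10 → best response Bottom.
Row against (Q, Alpha): payoffs 4, 11 → best response Bottom.
Row against (Q, Beta): payoffs 2, 6 → best response Bottom.
Row against (Q, Gamma): payoffs 5, 1 → best response Top.
Column against (Top, Alpha): payoffs 8, 0 → best response P.
Column against (Top, Beta): payoffs 6, 3 → best response P.
Column against (Top, Gamma): payoffs 0, 6 → best response Q.
Column against (Bottom, Alpha): payoffs 6, 12 → best response Q.
Column against (Bottom, Beta): payoffs 10, 6 → best response P.
Column against (Bottom, Gamma): payoffs 8, 5 → best response P.
Matrix against (Top, P): payoffs 4, 5, 6 → best response Gamma.
Matrix against (Top, Q): payoffs 7, 2, 11 → best response Gamma.
Matrix against (Bottom, P): payoffs 6, 1, 7 → best response Gamma.
Matrix against (Bottom, Q): payoffs 7, 2, 0 → best response Alpha.
Mutual best responses: (Top, Q, Gamma); (Bottom, P, Gamma); (Bottom, Q, Alpha).

Pure-strategy Nash equilibria: (Top, Q, Gamma), (Bottom, P, Gamma), (Bottom, Q, Alpha)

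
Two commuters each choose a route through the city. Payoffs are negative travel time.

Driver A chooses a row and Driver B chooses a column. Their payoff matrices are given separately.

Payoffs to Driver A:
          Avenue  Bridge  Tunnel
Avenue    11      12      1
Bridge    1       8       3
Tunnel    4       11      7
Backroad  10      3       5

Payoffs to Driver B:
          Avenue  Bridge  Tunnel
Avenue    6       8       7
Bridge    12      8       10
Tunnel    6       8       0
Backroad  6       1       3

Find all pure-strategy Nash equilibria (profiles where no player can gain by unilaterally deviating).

Check each profile: it is a Nash equilibrium iff no player can strictly gain by switching unilaterally.
(Avenue, Avenue): Driver B can switch to Bridge (6 → 8). Not NE.
(Avenue, Bridge): Driver A gets 12, best alternative 11; Driver B gets 8, best alternative 7. No profitable deviation — NE.
(Avenue, Tunnel): Driver A can switch to Bridge (1 → 3). Not NE.
(Bridge, Avenue): Driver A can switch to Avenue (1 → 11). Not NE.
(Bridge, Bridge): Driver A can switch to Avenue (8 → 12). Not NE.
(Bridge, Tunnel): Driver A can switch to Tunnel (3 → 7). Not NE.
(Tunnel, Avenue): Driver A can switch to Avenue (4 → 11). Not NE.
(Tunnel, Bridge): Driver A can switch to Avenue (11 → 12). Not NE.
(Tunnel, Tunnel): Driver B can switch to Avenue (0 → 6). Not NE.
(Backroad, Avenue): Driver A can switch to Avenue (10 → 11). Not NE.
(Backroad, Bridge): Driver A can switch to Avenue (3 → 12). Not NE.
(Backroad, Tunnel): Driver A can switch to Tunnel (5 → 7). Not NE.

Pure NE: (Avenue, Bridge)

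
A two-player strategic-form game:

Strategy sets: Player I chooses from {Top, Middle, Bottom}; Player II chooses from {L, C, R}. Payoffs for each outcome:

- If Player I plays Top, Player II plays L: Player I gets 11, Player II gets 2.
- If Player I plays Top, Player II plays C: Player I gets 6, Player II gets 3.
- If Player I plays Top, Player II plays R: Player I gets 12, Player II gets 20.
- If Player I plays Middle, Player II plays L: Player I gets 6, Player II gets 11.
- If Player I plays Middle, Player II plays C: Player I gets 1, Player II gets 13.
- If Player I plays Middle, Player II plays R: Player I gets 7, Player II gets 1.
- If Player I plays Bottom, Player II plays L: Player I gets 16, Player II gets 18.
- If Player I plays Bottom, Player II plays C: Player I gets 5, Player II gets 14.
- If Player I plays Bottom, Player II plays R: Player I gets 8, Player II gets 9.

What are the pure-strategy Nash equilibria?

For each player, find the best response to each opponent profile; mutual best responses are the pure NE.
Player I against L: payoffs 11, 6, 16 → best response Bottom.
Player I against C: payoffs 6, 1, 5 → best response Top.
Player I against R: payoffs 12, 7, 8 → best response Top.
Player II against Top: payoffs 2, 3, 20 → best response R.
Player II against Middle: payoffs 11, 13, 1 → best response C.
Player II against Bottom: payoffs 18, 14, 9 → best response L.
Mutual best responses: (Top, R); (Bottom, L).

(Top, R), (Bottom, L)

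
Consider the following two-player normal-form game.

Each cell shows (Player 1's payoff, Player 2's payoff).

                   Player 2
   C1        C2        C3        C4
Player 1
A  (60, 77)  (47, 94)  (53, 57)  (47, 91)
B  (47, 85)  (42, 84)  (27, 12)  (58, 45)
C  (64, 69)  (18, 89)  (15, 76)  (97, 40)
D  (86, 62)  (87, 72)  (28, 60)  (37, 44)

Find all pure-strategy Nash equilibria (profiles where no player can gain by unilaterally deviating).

(D, C2)

(A, C1): Player 1 can switch to C (60 → 64). Not NE.
(A, C2): Player 1 can switch to D (47 → 87). Not NE.
(A, C3): Player 2 can switch to C1 (57 → 77). Not NE.
(A, C4): Player 1 can switch to B (47 → 58). Not NE.
(B, C1): Player 1 can switch to A (47 → 60). Not NE.
(B, C2): Player 1 can switch to A (42 → 47). Not NE.
(D, C2): Player 1 gets 87, best alternative 47; Player 2 gets 72, best alternative 62. No profitable deviation — NE.
(The remaining 9 profiles each have a profitable deviation by the same check.)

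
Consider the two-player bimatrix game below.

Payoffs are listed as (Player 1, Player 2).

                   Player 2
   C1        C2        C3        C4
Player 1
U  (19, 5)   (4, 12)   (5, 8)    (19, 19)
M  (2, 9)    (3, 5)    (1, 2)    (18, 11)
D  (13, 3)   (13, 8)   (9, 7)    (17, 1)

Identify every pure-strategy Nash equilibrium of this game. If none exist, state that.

Pure-strategy Nash equilibria: (U, C4) and (D, C2)

Player 1 against C1: payoffs 19, 2, 13 → best response U.
Player 1 against C2: payoffs 4, 3, 13 → best response D.
Player 1 against C3: payoffs 5, 1, 9 → best response D.
Player 1 against C4: payoffs 19, 18, 17 → best response U.
Player 2 against U: payoffs 5, 12, 8, 19 → best response C4.
Player 2 against M: payoffs 9, 5, 2, 11 → best response C4.
Player 2 against D: payoffs 3, 8, 7, 1 → best response C2.
Mutual best responses: (U, C4); (D, C2).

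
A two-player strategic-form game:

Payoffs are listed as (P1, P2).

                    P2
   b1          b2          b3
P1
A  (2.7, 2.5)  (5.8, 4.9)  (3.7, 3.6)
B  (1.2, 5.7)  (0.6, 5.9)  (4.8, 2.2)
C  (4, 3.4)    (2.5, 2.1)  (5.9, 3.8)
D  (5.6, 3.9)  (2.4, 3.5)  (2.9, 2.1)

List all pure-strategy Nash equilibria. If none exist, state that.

(A, b1): P1 can switch to C (2.7 → 4). Not NE.
(A, b2): P1 gets 5.8, best alternative 2.5; P2 gets 4.9, best alternative 3.6. No profitable deviation — NE.
(A, b3): P1 can switch to B (3.7 → 4.8). Not NE.
(B, b1): P1 can switch to A (1.2 → 2.7). Not NE.
(B, b2): P1 can switch to A (0.6 → 5.8). Not NE.
(B, b3): P1 can switch to C (4.8 → 5.9). Not NE.
(C, b1): P1 can switch to D (4 → 5.6). Not NE.
(C, b2): P1 can switch to A (2.5 → 5.8). Not NE.
(C, b3): P1 gets 5.9, best alternative 4.8; P2 gets 3.8, best alternative 3.4. No profitable deviation — NE.
(D, b1): P1 gets 5.6, best alternative 4; P2 gets 3.9, best alternative 3.5. No profitable deviation — NE.
(D, b2): P1 can switch to A (2.4 → 5.8). Not NE.
(D, b3): P1 can switch to A (2.9 → 3.7). Not NE.

(A, b2), (C, b3), (D, b1)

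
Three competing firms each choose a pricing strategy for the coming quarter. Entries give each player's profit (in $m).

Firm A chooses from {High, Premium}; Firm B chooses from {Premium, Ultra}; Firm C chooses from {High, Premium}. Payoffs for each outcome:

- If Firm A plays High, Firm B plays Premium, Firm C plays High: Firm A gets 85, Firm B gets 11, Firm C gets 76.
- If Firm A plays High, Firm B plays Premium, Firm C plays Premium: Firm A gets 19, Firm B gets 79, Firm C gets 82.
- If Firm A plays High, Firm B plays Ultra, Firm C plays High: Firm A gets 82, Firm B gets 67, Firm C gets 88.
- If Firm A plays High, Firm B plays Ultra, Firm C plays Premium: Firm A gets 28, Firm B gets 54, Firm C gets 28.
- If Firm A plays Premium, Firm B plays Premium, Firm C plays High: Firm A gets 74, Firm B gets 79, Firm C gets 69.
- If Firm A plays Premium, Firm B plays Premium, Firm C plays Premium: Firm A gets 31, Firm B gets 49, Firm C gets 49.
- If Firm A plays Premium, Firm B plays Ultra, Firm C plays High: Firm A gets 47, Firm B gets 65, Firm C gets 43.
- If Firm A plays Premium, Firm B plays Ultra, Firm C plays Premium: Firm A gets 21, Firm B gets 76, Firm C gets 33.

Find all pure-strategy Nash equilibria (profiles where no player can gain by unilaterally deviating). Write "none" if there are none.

The unique pure-strategy Nash equilibrium is (High, Ultra, High).

(High, Premium, High): Firm B can switch to Ultra (11 → 67). Not NE.
(High, Premium, Premium): Firm A can switch to Premium (19 → 31). Not NE.
(High, Ultra, High): Firm A gets 82, best alternative 47; Firm B gets 67, best alternative 11; Firm C gets 88, best alternative 28. No profitable deviation — NE.
(High, Ultra, Premium): Firm B can switch to Premium (54 → 79). Not NE.
(Premium, Premium, High): Firm A can switch to High (74 → 85). Not NE.
(Premium, Premium, Premium): Firm B can switch to Ultra (49 → 76). Not NE.
(Premium, Ultra, High): Firm A can switch to High (47 → 82). Not NE.
(Premium, Ultra, Premium): Firm A can switch to High (21 → 28). Not NE.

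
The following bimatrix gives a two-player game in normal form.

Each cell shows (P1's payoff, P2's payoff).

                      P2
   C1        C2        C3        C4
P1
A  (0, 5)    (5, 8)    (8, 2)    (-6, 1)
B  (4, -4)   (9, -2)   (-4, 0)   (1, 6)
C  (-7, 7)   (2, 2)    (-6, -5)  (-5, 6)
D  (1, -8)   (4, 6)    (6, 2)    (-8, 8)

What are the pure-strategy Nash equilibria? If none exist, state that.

Pure NE: (B, C4)

P1 against C1: payoffs 0, 4, -7, 1 → best response B.
P1 against C2: payoffs 5, 9, 2, 4 → best response B.
P1 against C3: payoffs 8, -4, -6, 6 → best response A.
P1 against C4: payoffs -6, 1, -5, -8 → best response B.
P2 against A: payoffs 5, 8, 2, 1 → best response C2.
P2 against B: payoffs -4, -2, 0, 6 → best response C4.
P2 against C: payoffs 7, 2, -5, 6 → best response C1.
P2 against D: payoffs -8, 6, 2, 8 → best response C4.
Mutual best responses: (B, C4).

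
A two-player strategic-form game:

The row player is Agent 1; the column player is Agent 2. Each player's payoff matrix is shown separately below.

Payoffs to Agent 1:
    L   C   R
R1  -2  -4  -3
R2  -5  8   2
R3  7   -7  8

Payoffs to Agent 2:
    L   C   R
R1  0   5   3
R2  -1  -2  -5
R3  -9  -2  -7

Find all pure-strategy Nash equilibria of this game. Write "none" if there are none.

none

(R1, L): Agent 1 can switch to R3 (-2 → 7). Not NE.
(R1, C): Agent 1 can switch to R2 (-4 → 8). Not NE.
(R1, R): Agent 1 can switch to R2 (-3 → 2). Not NE.
(R2, L): Agent 1 can switch to R1 (-5 → -2). Not NE.
(R2, C): Agent 2 can switch to L (-2 → -1). Not NE.
(R2, R): Agent 1 can switch to R3 (2 → 8). Not NE.
(R3, L): Agent 2 can switch to C (-9 → -2). Not NE.
(R3, C): Agent 1 can switch to R1 (-7 → -4). Not NE.
(R3, R): Agent 2 can switch to C (-7 → -2). Not NE.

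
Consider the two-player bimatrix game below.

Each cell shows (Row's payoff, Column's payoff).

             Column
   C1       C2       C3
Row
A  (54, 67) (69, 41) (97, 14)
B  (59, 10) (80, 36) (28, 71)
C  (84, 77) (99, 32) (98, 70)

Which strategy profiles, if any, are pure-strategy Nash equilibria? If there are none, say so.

(C, C1)

(A, C1): Row can switch to B (54 → 59). Not NE.
(A, C2): Row can switch to B (69 → 80). Not NE.
(A, C3): Row can switch to C (97 → 98). Not NE.
(B, C1): Row can switch to C (59 → 84). Not NE.
(B, C2): Row can switch to C (80 → 99). Not NE.
(B, C3): Row can switch to A (28 → 97). Not NE.
(C, C1): Row gets 84, best alternative 59; Column gets 77, best alternative 70. No profitable deviation — NE.
(C, C2): Column can switch to C1 (32 → 77). Not NE.
(C, C3): Column can switch to C1 (70 → 77). Not NE.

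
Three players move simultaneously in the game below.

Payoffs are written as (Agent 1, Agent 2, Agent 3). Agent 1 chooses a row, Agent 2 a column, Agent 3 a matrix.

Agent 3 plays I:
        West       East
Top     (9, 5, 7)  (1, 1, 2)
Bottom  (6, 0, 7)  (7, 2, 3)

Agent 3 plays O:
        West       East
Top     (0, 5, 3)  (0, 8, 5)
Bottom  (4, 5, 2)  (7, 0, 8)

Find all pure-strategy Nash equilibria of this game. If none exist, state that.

The unique pure-strategy Nash equilibrium is (Top, West, I).

(Top, West, I): Agent 1 gets 9, best alternative 6; Agent 2 gets 5, best alternative 1; Agent 3 gets 7, best alternative 3. No profitable deviation — NE.
(Top, West, O): Agent 1 can switch to Bottom (0 → 4). Not NE.
(Top, East, I): Agent 1 can switch to Bottom (1 → 7). Not NE.
(Top, East, O): Agent 1 can switch to Bottom (0 → 7). Not NE.
(Bottom, West, I): Agent 1 can switch to Top (6 → 9). Not NE.
(Bottom, West, O): Agent 3 can switch to I (2 → 7). Not NE.
(Bottom, East, I): Agent 3 can switch to O (3 → 8). Not NE.
(Bottom, East, O): Agent 2 can switch to West (0 → 5). Not NE.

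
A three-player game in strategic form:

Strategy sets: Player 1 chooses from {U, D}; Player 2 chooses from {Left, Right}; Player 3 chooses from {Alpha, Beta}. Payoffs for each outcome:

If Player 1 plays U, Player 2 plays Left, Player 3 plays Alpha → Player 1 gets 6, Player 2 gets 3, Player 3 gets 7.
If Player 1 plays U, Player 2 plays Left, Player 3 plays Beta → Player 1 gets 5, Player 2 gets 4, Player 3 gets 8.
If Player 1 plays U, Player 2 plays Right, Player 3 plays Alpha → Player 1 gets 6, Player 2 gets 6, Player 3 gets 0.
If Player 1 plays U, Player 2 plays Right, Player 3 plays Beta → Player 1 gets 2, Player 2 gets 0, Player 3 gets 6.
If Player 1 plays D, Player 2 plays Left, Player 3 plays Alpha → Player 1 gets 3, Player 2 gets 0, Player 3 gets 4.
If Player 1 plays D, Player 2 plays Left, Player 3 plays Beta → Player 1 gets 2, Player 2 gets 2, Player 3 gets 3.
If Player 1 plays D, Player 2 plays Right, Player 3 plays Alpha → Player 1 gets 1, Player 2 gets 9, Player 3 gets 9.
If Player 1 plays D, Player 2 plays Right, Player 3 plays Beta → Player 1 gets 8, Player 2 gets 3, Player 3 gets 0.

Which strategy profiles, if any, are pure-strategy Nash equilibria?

For each strategy profile, look for a profitable unilateral deviation.
(U, Left, Alpha): Player 2 can switch to Right (3 → 6). Not NE.
(U, Left, Beta): Player 1 gets 5, best alternative 2; Player 2 gets 4, best alternative 0; Player 3 gets 8, best alternative 7. No profitable deviation — NE.
(U, Right, Alpha): Player 3 can switch to Beta (0 → 6). Not NE.
(U, Right, Beta): Player 1 can switch to D (2 → 8). Not NE.
(D, Left, Alpha): Player 1 can switch to U (3 → 6). Not NE.
(D, Left, Beta): Player 1 can switch to U (2 → 5). Not NE.
(D, Right, Alpha): Player 1 can switch to U (1 → 6). Not NE.
(D, Right, Beta): Player 3 can switch to Alpha (0 → 9). Not NE.

Pure NE: (U, Left, Beta)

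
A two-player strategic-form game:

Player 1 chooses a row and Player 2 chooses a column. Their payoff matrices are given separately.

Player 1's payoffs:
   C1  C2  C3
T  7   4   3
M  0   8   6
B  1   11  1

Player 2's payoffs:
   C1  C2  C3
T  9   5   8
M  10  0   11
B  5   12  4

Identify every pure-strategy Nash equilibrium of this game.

(T, C1): Player 1 gets 7, best alternative 1; Player 2 gets 9, best alternative 8. No profitable deviation — NE.
(T, C2): Player 1 can switch to M (4 → 8). Not NE.
(T, C3): Player 1 can switch to M (3 → 6). Not NE.
(M, C1): Player 1 can switch to T (0 → 7). Not NE.
(M, C2): Player 1 can switch to B (8 → 11). Not NE.
(M, C3): Player 1 gets 6, best alternative 3; Player 2 gets 11, best alternative 10. No profitable deviation — NE.
(B, C1): Player 1 can switch to T (1 → 7). Not NE.
(B, C2): Player 1 gets 11, best alternative 8; Player 2 gets 12, best alternative 5. No profitable deviation — NE.
(B, C3): Player 1 can switch to T (1 → 3). Not NE.

Pure-strategy Nash equilibria: (T, C1); (M, C3); (B, C2)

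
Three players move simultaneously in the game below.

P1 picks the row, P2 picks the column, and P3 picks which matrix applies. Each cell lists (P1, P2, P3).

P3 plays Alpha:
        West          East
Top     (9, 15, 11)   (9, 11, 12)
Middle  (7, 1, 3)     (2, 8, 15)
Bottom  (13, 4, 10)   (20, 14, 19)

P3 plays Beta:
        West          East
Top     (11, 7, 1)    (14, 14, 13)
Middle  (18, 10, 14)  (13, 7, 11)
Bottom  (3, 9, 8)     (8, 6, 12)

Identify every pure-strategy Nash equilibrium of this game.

The pure Nash equilibria are (Top, East, Beta); (Middle, West, Beta); (Bottom, East, Alpha).

Mark each player's best response to every combination of opponents' strategies; a profile where every player is best-responding is a pure Nash equilibrium.
P1 against (West, Alpha): payoffs 9, 7, 13 → best response Bottom.
P1 against (West, Beta): payoffs 11, 18, 3 → best response Middle.
P1 against (East, Alpha): payoffs 9, 2, 20 → best response Bottom.
P1 against (East, Beta): payoffs 14, 13, 8 → best response Top.
P2 against (Top, Alpha): payoffs 15, 11 → best response West.
P2 against (Top, Beta): payoffs 7, 14 → best response East.
P2 against (Middle, Alpha): payoffs 1, 8 → best response East.
P2 against (Middle, Beta): payoffs 10, 7 → best response West.
P2 against (Bottom, Alpha): payoffs 4, 14 → best response East.
P2 against (Bottom, Beta): payoffs 9, 6 → best response West.
P3 against (Top, West): payoffs 11, 1 → best response Alpha.
P3 against (Top, East): payoffs 12, 13 → best response Beta.
P3 against (Middle, West): payoffs 3, 14 → best response Beta.
P3 against (Middle, East): payoffs 15, 11 → best response Alpha.
P3 against (Bottom, West): payoffs 10, 8 → best response Alpha.
P3 against (Bottom, East): payoffs 19, 12 → best response Alpha.
Mutual best responses: (Top, East, Beta); (Middle, West, Beta); (Bottom, East, Alpha).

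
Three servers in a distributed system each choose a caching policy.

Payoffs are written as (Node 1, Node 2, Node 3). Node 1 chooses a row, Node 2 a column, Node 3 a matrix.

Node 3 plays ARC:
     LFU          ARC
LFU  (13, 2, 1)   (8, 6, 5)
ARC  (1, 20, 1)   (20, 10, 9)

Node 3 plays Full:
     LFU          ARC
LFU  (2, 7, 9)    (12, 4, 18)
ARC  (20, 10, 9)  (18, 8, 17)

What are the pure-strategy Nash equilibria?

(LFU, LFU, ARC): Node 2 can switch to ARC (2 → 6). Not NE.
(LFU, LFU, Full): Node 1 can switch to ARC (2 → 20). Not NE.
(LFU, ARC, ARC): Node 1 can switch to ARC (8 → 20). Not NE.
(LFU, ARC, Full): Node 1 can switch to ARC (12 → 18). Not NE.
(ARC, LFU, ARC): Node 1 can switch to LFU (1 → 13). Not NE.
(ARC, LFU, Full): Node 1 gets 20, best alternative 2; Node 2 gets 10, best alternative 8; Node 3 gets 9, best alternative 1. No profitable deviation — NE.
(ARC, ARC, ARC): Node 2 can switch to LFU (10 → 20). Not NE.
(ARC, ARC, Full): Node 2 can switch to LFU (8 → 10). Not NE.

The unique pure-strategy Nash equilibrium is (ARC, LFU, Full).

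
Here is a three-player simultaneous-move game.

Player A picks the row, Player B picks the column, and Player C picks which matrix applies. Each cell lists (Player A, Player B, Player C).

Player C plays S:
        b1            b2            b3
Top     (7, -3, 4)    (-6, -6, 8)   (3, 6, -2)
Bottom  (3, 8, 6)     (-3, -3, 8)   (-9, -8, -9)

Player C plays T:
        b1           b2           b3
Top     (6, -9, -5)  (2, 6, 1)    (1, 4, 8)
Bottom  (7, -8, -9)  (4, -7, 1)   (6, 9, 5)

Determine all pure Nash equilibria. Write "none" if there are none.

Mark each player's best response to every combination of opponents' strategies; a profile where every player is best-responding is a pure Nash equilibrium.
Player A against (b1, S): payoffs 7, 3 → best response Top.
Player A against (b1, T): payoffs 6, 7 → best response Bottom.
Player A against (b2, S): payoffs -6, -3 → best response Bottom.
Player A against (b2, T): payoffs 2, 4 → best response Bottom.
Player A against (b3, S): payoffs 3, -9 → best response Top.
Player A against (b3, T): payoffs 1, 6 → best response Bottom.
Player B against (Top, S): payoffs -3, -6, 6 → best response b3.
Player B against (Top, T): payoffs -9, 6, 4 → best response b2.
Player B against (Bottom, S): payoffs 8, -3, -8 → best response b1.
Player B against (Bottom, T): payoffs -8, -7, 9 → best response b3.
Player C against (Top, b1): payoffs 4, -5 → best response S.
Player C against (Top, b2): payoffs 8, 1 → best response S.
Player C against (Top, b3): payoffs -2, 8 → best response T.
Player C against (Bottom, b1): payoffs 6, -9 → best response S.
Player C against (Bottom, b2): payoffs 8, 1 → best response S.
Player C against (Bottom, b3): payoffs -9, 5 → best response T.
Mutual best responses: (Bottom, b3, T).

(Bottom, b3, T)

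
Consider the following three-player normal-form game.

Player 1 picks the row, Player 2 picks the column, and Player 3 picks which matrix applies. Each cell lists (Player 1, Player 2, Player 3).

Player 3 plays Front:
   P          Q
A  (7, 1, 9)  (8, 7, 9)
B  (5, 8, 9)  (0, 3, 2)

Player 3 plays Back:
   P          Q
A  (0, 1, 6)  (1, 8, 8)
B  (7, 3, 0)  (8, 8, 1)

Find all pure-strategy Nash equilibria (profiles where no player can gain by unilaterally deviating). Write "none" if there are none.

Player 1 against (P, Front): payoffs 7, 5 → best response A.
Player 1 against (P, Back): payoffs 0, 7 → best response B.
Player 1 against (Q, Front): payoffs 8, 0 → best response A.
Player 1 against (Q, Back): payoffs 1, 8 → best response B.
Player 2 against (A, Front): payoffs 1, 7 → best response Q.
Player 2 against (A, Back): payoffs 1, 8 → best response Q.
Player 2 against (B, Front): payoffs 8, 3 → best response P.
Player 2 against (B, Back): payoffs 3, 8 → best response Q.
Player 3 against (A, P): payoffs 9, 6 → best response Front.
Player 3 against (A, Q): payoffs 9, 8 → best response Front.
Player 3 against (B, P): payoffs 9, 0 → best response Front.
Player 3 against (B, Q): payoffs 2, 1 → best response Front.
Mutual best responses: (A, Q, Front).

Pure NE: (A, Q, Front)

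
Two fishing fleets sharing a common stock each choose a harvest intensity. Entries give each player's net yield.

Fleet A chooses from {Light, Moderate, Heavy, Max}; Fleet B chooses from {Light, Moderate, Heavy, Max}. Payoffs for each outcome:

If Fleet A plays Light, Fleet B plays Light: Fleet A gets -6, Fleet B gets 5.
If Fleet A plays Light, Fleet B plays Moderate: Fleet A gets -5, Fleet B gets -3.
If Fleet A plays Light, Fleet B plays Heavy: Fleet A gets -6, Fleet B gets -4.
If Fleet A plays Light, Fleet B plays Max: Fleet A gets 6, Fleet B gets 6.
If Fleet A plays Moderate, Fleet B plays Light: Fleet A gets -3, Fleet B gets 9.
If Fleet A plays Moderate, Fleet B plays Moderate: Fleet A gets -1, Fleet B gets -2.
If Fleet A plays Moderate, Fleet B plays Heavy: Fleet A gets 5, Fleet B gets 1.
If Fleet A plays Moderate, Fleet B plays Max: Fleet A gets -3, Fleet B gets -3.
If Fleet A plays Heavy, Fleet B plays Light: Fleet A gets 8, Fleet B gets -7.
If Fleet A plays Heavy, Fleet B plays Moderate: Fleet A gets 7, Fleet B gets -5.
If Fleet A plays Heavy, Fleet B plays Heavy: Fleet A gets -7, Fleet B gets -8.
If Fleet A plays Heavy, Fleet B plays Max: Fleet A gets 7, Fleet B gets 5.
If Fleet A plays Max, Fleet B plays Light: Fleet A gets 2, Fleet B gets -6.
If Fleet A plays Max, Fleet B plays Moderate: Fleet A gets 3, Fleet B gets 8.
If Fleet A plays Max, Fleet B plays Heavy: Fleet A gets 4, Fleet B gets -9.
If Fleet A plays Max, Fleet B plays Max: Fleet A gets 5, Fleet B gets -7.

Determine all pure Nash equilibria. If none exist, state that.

Fleet A against Light: payoffs -6, -3, 8, 2 → best response Heavy.
Fleet A against Moderate: payoffs -5, -1, 7, 3 → best response Heavy.
Fleet A against Heavy: payoffs -6, 5, -7, 4 → best response Moderate.
Fleet A against Max: payoffs 6, -3, 7, 5 → best response Heavy.
Fleet B against Light: payoffs 5, -3, -4, 6 → best response Max.
Fleet B against Moderate: payoffs 9, -2, 1, -3 → best response Light.
Fleet B against Heavy: payoffs -7, -5, -8, 5 → best response Max.
Fleet B against Max: payoffs -6, 8, -9, -7 → best response Moderate.
Mutual best responses: (Heavy, Max).

Pure NE: (Heavy, Max)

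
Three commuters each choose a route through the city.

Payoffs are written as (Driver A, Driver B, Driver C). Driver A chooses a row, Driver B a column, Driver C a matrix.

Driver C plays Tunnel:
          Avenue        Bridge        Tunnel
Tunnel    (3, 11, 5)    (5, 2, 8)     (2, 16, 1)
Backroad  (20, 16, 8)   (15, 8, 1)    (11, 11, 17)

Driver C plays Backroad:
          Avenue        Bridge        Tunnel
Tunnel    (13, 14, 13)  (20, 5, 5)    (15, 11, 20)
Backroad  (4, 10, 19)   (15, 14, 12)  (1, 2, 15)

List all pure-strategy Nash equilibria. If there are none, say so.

The unique pure-strategy Nash equilibrium is (Tunnel, Avenue, Backroad).

Driver A against (Avenue, Tunnel): payoffs 3, 20 → best response Backroad.
Driver A against (Avenue, Backroad): payoffs 13, 4 → best response Tunnel.
Driver A against (Bridge, Tunnel): payoffs 5, 15 → best response Backroad.
Driver A against (Bridge, Backroad): payoffs 20, 15 → best response Tunnel.
Driver A against (Tunnel, Tunnel): payoffs 2, 11 → best response Backroad.
Driver A against (Tunnel, Backroad): payoffs 15, 1 → best response Tunnel.
Driver B against (Tunnel, Tunnel): payoffs 11, 2, 16 → best response Tunnel.
Driver B against (Tunnel, Backroad): payoffs 14, 5, 11 → best response Avenue.
Driver B against (Backroad, Tunnel): payoffs 16, 8, 11 → best response Avenue.
Driver B against (Backroad, Backroad): payoffs 10, 14, 2 → best response Bridge.
Driver C against (Tunnel, Avenue): payoffs 5, 13 → best response Backroad.
Driver C against (Tunnel, Bridge): payoffs 8, 5 → best response Tunnel.
Driver C against (Tunnel, Tunnel): payoffs 1, 20 → best response Backroad.
Driver C against (Backroad, Avenue): payoffs 8, 19 → best response Backroad.
Driver C against (Backroad, Bridge): payoffs 1, 12 → best response Backroad.
Driver C against (Backroad, Tunnel): payoffs 17, 15 → best response Tunnel.
Mutual best responses: (Tunnel, Avenue, Backroad).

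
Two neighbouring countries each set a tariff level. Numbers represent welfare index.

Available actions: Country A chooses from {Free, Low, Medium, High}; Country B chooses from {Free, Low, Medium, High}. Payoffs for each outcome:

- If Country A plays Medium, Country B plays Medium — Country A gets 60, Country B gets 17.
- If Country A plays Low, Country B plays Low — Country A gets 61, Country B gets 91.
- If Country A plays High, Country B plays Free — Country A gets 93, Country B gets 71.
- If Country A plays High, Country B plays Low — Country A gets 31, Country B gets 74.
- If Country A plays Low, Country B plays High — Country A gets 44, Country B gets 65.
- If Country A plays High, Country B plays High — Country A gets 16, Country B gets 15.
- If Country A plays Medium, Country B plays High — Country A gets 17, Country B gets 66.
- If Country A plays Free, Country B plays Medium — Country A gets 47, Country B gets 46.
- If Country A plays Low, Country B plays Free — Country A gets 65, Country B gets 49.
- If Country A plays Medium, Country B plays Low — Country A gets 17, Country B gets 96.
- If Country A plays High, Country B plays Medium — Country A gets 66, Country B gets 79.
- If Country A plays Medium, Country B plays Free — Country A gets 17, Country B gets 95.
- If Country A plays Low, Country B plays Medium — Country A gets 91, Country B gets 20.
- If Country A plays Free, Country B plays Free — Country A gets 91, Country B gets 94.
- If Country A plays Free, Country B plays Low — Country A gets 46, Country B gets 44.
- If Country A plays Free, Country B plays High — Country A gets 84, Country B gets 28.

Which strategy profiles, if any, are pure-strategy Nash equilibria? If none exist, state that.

(Low, Low)

(Free, Free): Country A can switch to High (91 → 93). Not NE.
(Free, Low): Country A can switch to Low (46 → 61). Not NE.
(Free, Medium): Country A can switch to Low (47 → 91). Not NE.
(Free, High): Country B can switch to Free (28 → 94). Not NE.
(Low, Free): Country A can switch to Free (65 → 91). Not NE.
(Low, Low): Country A gets 61, best alternative 46; Country B gets 91, best alternative 65. No profitable deviation — NE.
(Low, Medium): Country B can switch to Free (20 → 49). Not NE.
(Low, High): Country A can switch to Free (44 → 84). Not NE.
(Medium, Free): Country A can switch to Free (17 → 91). Not NE.
(Medium, Low): Country A can switch to Free (17 → 46). Not NE.
(Medium, Medium): Country A can switch to Low (60 → 91). Not NE.
(The remaining 5 profiles each have a profitable deviation by the same check.)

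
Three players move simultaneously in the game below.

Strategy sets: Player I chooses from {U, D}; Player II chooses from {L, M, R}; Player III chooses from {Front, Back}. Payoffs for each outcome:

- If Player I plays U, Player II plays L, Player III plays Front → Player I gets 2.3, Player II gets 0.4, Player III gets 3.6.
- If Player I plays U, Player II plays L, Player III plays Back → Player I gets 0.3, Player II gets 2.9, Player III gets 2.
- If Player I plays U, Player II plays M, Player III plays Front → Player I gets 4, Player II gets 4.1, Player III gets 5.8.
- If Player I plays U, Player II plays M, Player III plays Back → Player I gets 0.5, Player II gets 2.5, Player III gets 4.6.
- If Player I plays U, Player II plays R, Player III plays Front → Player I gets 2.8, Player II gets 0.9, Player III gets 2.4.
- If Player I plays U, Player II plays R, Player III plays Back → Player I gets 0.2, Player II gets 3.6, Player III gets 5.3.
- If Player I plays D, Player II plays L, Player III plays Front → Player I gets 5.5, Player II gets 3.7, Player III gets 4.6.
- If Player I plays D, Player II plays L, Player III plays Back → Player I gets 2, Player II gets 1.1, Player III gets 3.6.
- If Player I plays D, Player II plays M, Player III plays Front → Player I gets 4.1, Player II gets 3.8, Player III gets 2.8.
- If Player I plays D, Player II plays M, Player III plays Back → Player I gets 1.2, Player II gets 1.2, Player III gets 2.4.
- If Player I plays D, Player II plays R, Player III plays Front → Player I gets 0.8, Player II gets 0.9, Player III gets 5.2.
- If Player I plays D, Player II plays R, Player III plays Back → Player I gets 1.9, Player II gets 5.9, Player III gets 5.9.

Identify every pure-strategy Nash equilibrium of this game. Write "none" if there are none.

Player I against (L, Front): payoffs 2.3, 5.5 → best response D.
Player I against (L, Back): payoffs 0.3, 2 → best response D.
Player I against (M, Front): payoffs 4, 4.1 → best response D.
Player I against (M, Back): payoffs 0.5, 1.2 → best response D.
Player I against (R, Front): payoffs 2.8, 0.8 → best response U.
Player I against (R, Back): payoffs 0.2, 1.9 → best response D.
Player II against (U, Front): payoffs 0.4, 4.1, 0.9 → best response M.
Player II against (U, Back): payoffs 2.9, 2.5, 3.6 → best response R.
Player II against (D, Front): payoffs 3.7, 3.8, 0.9 → best response M.
Player II against (D, Back): payoffs 1.1, 1.2, 5.9 → best response R.
Player III against (U, L): payoffs 3.6, 2 → best response Front.
Player III against (U, M): payoffs 5.8, 4.6 → best response Front.
Player III against (U, R): payoffs 2.4, 5.3 → best response Back.
Player III against (D, L): payoffs 4.6, 3.6 → best response Front.
Player III against (D, M): payoffs 2.8, 2.4 → best response Front.
Player III against (D, R): payoffs 5.2, 5.9 → best response Back.
Mutual best responses: (D, M, Front); (D, R, Back).

The pure Nash equilibria are (D, M, Front); (D, R, Back).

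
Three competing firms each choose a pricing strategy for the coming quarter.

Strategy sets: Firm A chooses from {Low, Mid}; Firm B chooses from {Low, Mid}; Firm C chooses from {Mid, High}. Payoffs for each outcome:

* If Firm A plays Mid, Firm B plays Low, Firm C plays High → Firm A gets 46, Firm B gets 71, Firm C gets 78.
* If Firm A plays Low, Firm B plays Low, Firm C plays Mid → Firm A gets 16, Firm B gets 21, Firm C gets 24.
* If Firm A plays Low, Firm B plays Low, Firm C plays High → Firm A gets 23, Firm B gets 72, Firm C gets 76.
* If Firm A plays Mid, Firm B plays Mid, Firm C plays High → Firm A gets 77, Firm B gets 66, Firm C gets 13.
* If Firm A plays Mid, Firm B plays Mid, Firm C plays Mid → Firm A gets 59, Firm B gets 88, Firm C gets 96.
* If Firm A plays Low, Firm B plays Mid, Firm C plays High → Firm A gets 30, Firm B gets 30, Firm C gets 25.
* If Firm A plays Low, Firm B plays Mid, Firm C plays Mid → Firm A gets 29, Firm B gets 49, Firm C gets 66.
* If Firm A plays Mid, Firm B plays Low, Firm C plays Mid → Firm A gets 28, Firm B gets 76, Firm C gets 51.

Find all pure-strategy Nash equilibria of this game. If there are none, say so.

The pure Nash equilibria are (Mid, Low, High), (Mid, Mid, Mid).

(Low, Low, Mid): Firm A can switch to Mid (16 → 28). Not NE.
(Low, Low, High): Firm A can switch to Mid (23 → 46). Not NE.
(Low, Mid, Mid): Firm A can switch to Mid (29 → 59). Not NE.
(Low, Mid, High): Firm A can switch to Mid (30 → 77). Not NE.
(Mid, Low, Mid): Firm B can switch to Mid (76 → 88). Not NE.
(Mid, Low, High): Firm A gets 46, best alternative 23; Firm B gets 71, best alternative 66; Firm C gets 78, best alternative 51. No profitable deviation — NE.
(Mid, Mid, Mid): Firm A gets 59, best alternative 29; Firm B gets 88, best alternative 76; Firm C gets 96, best alternative 13. No profitable deviation — NE.
(Mid, Mid, High): Firm B can switch to Low (66 → 71). Not NE.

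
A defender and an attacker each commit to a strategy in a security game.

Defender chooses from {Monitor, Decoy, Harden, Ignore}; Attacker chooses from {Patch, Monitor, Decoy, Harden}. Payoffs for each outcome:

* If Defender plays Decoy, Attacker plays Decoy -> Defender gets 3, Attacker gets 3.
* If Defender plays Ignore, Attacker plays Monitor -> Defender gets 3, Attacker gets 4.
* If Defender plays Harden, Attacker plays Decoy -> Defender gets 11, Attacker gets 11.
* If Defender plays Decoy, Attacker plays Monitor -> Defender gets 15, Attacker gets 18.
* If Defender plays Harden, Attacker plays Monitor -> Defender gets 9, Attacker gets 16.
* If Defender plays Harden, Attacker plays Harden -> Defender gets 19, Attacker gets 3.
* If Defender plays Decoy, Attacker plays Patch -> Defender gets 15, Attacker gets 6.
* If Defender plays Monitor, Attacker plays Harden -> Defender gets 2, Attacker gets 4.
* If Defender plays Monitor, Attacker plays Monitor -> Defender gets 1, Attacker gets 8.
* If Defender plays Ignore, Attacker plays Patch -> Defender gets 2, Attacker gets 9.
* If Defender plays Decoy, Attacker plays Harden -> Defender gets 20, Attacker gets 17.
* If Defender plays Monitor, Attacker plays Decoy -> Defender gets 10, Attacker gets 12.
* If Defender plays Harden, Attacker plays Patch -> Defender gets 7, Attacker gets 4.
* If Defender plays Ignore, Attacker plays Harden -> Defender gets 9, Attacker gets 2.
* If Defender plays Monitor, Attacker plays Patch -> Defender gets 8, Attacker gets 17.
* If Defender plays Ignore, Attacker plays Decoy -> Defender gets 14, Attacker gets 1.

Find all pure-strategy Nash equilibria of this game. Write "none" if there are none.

(Monitor, Patch): Defender can switch to Decoy (8 → 15). Not NE.
(Monitor, Monitor): Defender can switch to Decoy (1 → 15). Not NE.
(Monitor, Decoy): Defender can switch to Harden (10 → 11). Not NE.
(Monitor, Harden): Defender can switch to Decoy (2 → 20). Not NE.
(Decoy, Patch): Attacker can switch to Monitor (6 → 18). Not NE.
(Decoy, Monitor): Defender gets 15, best alternative 9; Attacker gets 18, best alternative 17. No profitable deviation — NE.
(Decoy, Decoy): Defender can switch to Monitor (3 → 10). Not NE.
(Decoy, Harden): Attacker can switch to Monitor (17 → 18). Not NE.
(Harden, Patch): Defender can switch to Monitor (7 → 8). Not NE.
(Harden, Monitor): Defender can switch to Decoy (9 → 15). Not NE.
(Harden, Decoy): Defender can switch to Ignore (11 → 14). Not NE.
(The remaining 5 profiles each have a profitable deviation by the same check.)

Pure NE: (Decoy, Monitor)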